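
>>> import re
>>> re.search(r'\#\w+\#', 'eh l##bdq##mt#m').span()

The match spans [5:10] → '#bdq#'.

(5, 10)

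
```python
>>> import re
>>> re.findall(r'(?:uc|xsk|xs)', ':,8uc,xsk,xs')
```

The regex engine tests alternatives in the order written; an earlier branch that matches wins even if a later one would match more.
`findall` yields the raw match text (3 of them) because the pattern has no groups.

['uc', 'xsk', 'xs']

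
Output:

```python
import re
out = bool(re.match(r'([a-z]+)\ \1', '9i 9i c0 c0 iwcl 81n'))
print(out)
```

False

After group 1 captures some text, `\1` only succeeds where that same text appears again.
`re.match` only tries the pattern at the start of the string.
Here the pattern fails at index 0, so the call returns None, and `bool(None)` is False.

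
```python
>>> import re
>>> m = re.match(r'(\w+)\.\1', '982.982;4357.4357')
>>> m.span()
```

`\1` has to match the exact text group 1 already captured.
With `match`, the pattern is implicitly anchored at the beginning.
The match spans [0:7] → '982.982'.
Captured: group 1 = '982'.

(0, 7)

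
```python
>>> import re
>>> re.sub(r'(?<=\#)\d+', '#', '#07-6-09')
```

Lookahead/lookbehind check context without consuming it, so the matched span excludes the asserted characters.
Matches: at [1:3] → '07'.
Every occurrence is swapped for '#'.

'##-6-09'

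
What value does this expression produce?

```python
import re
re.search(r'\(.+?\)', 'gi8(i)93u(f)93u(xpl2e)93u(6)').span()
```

(3, 6)

A non-greedy quantifier consumes as few characters as it can — just enough that the remainder of the pattern still matches from where it stops; whatever follows it matches normally.
`search` walks the string left to right and returns the first match it finds.
The match spans [3:6] → '(i)'.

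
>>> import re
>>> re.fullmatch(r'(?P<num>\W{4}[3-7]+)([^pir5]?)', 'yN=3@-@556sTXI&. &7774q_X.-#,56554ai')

None

`fullmatch` succeeds only if the pattern covers the string from start to end.
Here there's no way to consume every character, so the call returns None.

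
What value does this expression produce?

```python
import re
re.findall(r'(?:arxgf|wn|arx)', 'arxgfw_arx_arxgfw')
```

Branches in `(...|...)` are attempted left-to-right; the first branch that allows the whole pattern to succeed is taken.
`findall` yields the raw match text (3 of them) because the pattern has no groups.

['arxgf', 'arx', 'arxgf']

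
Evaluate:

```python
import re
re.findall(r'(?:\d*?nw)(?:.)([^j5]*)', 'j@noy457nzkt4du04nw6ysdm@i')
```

['ysdm@i']

The pattern matches zero or more of a digit (lazy), then the literal 'nw' (non-capturing group); then any character (non-capturing group); then zero or more of any character except [j5] (captured).
Matches: at [15:26] match '04nw6ysdm@i', group 1 = 'ysdm@i'.
Because there's exactly one group, `findall` drops the full match and keeps group 1 from the one hit.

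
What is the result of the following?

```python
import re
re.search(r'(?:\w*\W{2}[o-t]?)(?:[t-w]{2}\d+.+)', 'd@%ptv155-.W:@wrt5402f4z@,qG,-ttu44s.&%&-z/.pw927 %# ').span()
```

This matches zero or more of a word character, then exactly 2 of a non-word character, then optionally a character in [o-t] (non-capturing group); then exactly 2 of a character in [t-w], then one or more of a digit, then one or more of any character (non-capturing group).
The match spans [0:53] → 'd@%ptv155-.W:@wrt5402f4z@,qG,-ttu44s.&%&-z/.pw927 %# '.

(0, 53)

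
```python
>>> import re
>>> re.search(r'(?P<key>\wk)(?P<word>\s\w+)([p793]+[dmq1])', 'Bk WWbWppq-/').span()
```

(0, 10)

The match spans [0:10] → 'Bk WWbWppq'.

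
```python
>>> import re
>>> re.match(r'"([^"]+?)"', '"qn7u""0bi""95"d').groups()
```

('qn7u',)

The match spans [0:6] → '"qn7u"'.
Captured: group 1 = 'qn7u'.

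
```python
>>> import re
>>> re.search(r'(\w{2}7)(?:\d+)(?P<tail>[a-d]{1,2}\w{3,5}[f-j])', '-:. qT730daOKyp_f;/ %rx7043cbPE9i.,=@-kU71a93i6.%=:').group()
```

Pattern: exactly 2 of a word character, then the literal '7' (captured); then one or more of a digit (non-capturing group); then 1 to 2 of a character in [a-d], then 3 to 5 of a word character, then a character in [f-j] (captured as 'tail').
The match spans [4:17] → 'qT730daOKyp_f'.

'qT730daOKyp_f'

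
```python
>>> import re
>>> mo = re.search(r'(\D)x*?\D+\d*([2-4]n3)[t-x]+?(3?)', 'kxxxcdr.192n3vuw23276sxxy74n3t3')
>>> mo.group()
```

'kxxxcdr.192n3v'

A non-greedy quantifier consumes as few characters as it can — just enough that the remainder of the pattern still matches from where it stops; whatever follows it matches normally.
The match spans [0:14] → 'kxxxcdr.192n3v'.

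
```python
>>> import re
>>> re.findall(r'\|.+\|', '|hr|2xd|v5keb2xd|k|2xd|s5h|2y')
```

`findall` yields the raw match text (1 of them) because the pattern has no groups.

['|hr|2xd|v5keb2xd|k|2xd|s5h|']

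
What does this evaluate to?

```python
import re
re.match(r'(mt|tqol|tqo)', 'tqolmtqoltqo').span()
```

(0, 4)

With `match`, the pattern is implicitly anchored at the beginning.
The match spans [0:4] → 'tqol'.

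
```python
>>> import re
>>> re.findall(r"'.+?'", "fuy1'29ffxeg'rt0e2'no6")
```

With the lazy modifier that quantifier settles for the fewest repetitions that let the rest of the pattern succeed (the atoms after it are unaffected and can still be greedy).
Matches: at [4:13] → "'29ffxeg'".
With no groups in the pattern, `findall` gives back each whole match — 1 here.

["'29ffxeg'"]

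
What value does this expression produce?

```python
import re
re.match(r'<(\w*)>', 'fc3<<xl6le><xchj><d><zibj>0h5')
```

`match` is anchored at position 0; if the pattern doesn't fit there, it returns None.
Here the string doesn't start with a match, so the call returns None.

None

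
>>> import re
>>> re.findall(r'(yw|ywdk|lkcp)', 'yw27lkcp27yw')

One capturing group, so `findall` returns just the captured substring from each match — 3 in all.

['yw', 'lkcp', 'yw']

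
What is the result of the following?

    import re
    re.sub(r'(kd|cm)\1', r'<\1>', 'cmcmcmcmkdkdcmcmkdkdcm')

'<cm><cm><kd><cm><kd>cm'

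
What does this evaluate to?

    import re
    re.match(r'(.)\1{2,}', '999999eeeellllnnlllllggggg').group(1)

'9'

The match spans [0:6] → '999999'.
Captured: group 1 = '9'.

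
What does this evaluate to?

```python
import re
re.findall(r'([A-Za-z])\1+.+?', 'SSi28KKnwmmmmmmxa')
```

['S', 'K', 'm']

`\1` has to match the exact text group 1 already captured.
Matches: at [0:3] match 'SSi', group 1 = 'S'; at [5:8] match 'KKn', group 1 = 'K'; at [9:16] match 'mmmmmmx', group 1 = 'm'.
`findall` collects group 1 from each match (3 total).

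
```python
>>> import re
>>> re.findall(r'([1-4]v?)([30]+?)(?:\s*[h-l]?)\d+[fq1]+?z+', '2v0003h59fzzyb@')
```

`findall` packs the 2 group values into a tuple for every match.

[('2v', '0003')]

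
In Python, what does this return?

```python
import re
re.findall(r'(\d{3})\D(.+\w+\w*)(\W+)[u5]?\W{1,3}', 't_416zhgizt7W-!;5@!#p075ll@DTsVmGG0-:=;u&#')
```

[('416', 'hgizt7W-!;5@!#p075ll@DTsVmGG0-:=;u', '&')]

3 groups means the one result is a tuple of 3 captured strings — 1 here.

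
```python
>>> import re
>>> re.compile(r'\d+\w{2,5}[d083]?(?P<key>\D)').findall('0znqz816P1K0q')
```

The pattern matches one or more of a digit, then 2 to 5 of a word character, then optionally one of [d083]; then a non-digit (captured as 'key').
Walking the string: at [0:5] match '0znqz', group 1 = 'z'; at [5:13] match '816P1K0q', group 1 = 'q'.
With a single group, `findall` returns only what that group captured — 2 items.

['z', 'q']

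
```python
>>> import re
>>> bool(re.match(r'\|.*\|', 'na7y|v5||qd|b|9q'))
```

`match` is anchored at position 0; if the pattern doesn't fit there, it returns None.
Here the pattern fails at index 0, so the call returns None, and `bool(None)` is False.

False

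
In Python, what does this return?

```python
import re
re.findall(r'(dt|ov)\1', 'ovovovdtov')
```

The backreference `\1` re-matches whatever the first group consumed, character for character.
Scanning left to right: at [0:4] match 'ovov', group 1 = 'ov'.
Because there's exactly one group, `findall` drops the full match and keeps group 1 from the one hit.

['ov']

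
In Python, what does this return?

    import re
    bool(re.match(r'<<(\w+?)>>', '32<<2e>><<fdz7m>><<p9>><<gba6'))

With `match`, the pattern is implicitly anchored at the beginning.
Here position 0 doesn't satisfy it, so the call returns None, and `bool(None)` is False.

False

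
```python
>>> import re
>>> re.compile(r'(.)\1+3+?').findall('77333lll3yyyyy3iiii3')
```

['7', 'l', 'y', 'i']

`\1` has to match the exact text group 1 already captured.
With a single group, `findall` returns only what that group captured — 4 items.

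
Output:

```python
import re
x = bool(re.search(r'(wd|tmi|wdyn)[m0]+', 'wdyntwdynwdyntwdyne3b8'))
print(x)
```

False

`search` walks the string left to right and returns the first match it finds.
Here no position works, so the call returns None, and `bool(None)` is False.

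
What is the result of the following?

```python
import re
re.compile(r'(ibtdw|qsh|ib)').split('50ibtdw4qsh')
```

The regex engine tests alternatives in the order written; an earlier branch that matches wins even if a later one would match more.
The group in the pattern means `split` returns the separators' captures alongside the pieces.

['50', 'ibtdw', '4', 'qsh', '']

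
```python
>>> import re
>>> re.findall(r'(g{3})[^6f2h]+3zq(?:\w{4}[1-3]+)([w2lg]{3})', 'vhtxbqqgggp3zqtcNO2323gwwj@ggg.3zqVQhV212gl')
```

`findall` packs the 2 group values into a tuple for every match.

[('ggg', 'gww'), ('ggg', '2gl')]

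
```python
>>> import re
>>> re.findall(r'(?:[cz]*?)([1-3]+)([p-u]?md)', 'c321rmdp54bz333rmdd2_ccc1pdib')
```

[('321', 'rmd'), ('333', 'rmd')]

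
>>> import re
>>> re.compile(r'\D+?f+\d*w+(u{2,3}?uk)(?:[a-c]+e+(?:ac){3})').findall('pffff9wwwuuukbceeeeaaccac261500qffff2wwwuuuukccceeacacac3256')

Because there's exactly one group, `findall` drops the full match and keeps group 1 from the one hit.

['uuuuk']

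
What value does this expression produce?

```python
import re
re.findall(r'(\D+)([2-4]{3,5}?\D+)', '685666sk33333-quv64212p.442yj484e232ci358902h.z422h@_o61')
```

[('sk', '33333-quv'), ('p.', '442yj'), ('e', '232ci'), ('h.z', '422h@_o')]

This matches one or more of a non-digit (captured); then 3 to 5 of a character in [2-4] (lazy), then one or more of a non-digit (captured).
Matches: at [6:17] match 'sk33333-quv', groups = ('sk', '33333-quv'); at [22:29] match 'p.442yj', groups = ('p.', '442yj'); at [32:38] match 'e232ci', groups = ('e', '232ci'); at [44:54] match 'h.z422h@_o', groups = ('h.z', '422h@_o').
With 2 capturing groups, `findall` returns a 2-tuple per match.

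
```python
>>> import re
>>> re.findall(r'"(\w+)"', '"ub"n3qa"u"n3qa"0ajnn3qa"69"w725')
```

['ub', 'u', '0ajnn3qa']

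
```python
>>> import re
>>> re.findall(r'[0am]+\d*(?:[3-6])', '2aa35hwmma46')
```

['aa35', 'mma46']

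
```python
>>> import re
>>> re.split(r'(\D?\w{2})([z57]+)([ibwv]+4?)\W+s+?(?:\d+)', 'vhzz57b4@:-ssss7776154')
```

['', 'vhz', 'z57', 'b4', '']

The pattern matches optionally a non-digit, then exactly 2 of a word character (captured); then one or more of one of [z57] (captured); then one or more of one of [ibwv], then optionally a literal '4' (captured); then one or more of a non-word character, then one or more of a literal 's' (lazy); then one or more of a digit (non-capturing group).
Matches to split on: at [0:22] → 'vhzz57b4@:-ssss7776154'.
With a capturing group present, the delimiter's captured portion is kept in the result list.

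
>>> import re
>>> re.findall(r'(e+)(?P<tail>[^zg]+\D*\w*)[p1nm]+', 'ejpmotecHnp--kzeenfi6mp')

[('e', 'jpmotecHnp--kzeenfi6m')]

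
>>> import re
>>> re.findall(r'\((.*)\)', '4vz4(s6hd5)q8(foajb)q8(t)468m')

With a single group, `findall` returns only what that group captured — 1 item.

['s6hd5)q8(foajb)q8(t']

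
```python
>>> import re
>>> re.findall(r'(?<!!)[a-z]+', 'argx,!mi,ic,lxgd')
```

`(?!…)`/`(?<!…)` only lets a position through if the neighbouring text does NOT match; no characters are consumed.
Walking the string: at [0:4] → 'argx'; at [7:8] → 'i'; at [9:11] → 'ic'; at [12:16] → 'lxgd'.
`findall` yields the raw match text (4 of them) because the pattern has no groups.

['argx', 'i', 'ic', 'lxgd']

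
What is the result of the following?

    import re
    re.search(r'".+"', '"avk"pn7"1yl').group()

'"avk"pn7"'

Unlike `match`, `search` isn't anchored — it looks for the pattern anywhere in the string.
The match spans [0:9] → '"avk"pn7"'.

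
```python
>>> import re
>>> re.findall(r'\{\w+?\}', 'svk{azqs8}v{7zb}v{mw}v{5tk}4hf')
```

Matches: at [3:10] → '{azqs8}'; at [11:16] → '{7zb}'; at [17:21] → '{mw}'; at [22:27] → '{5tk}'.
No capturing groups, so `findall` returns the 4 full match strings.

['{azqs8}', '{7zb}', '{mw}', '{5tk}']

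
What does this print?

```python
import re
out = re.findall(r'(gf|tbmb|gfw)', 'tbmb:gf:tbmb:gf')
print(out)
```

Walking the string: at [0:4] match 'tbmb', group 1 = 'tbmb'; at [5:7] match 'gf', group 1 = 'gf'; at [8:12] match 'tbmb', group 1 = 'tbmb'; at [13:15] match 'gf', group 1 = 'gf'.
One capturing group, so `findall` returns just the captured substring from each match — 4 in all.

['tbmb', 'gf', 'tbmb', 'gf']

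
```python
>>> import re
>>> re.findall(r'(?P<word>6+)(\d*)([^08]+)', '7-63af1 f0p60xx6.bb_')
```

[('6', '3', 'af1 f'), ('6', '0', 'xx6.bb_')]

Pattern: one or more of a literal '6' (captured as 'word'); then zero or more of a digit (captured); then one or more of any character except [08] (captured).
Matches: at [2:9] match '63af1 f', groups = ('6', '3', 'af1 f'); at [11:20] match '60xx6.bb_', groups = ('6', '0', 'xx6.bb_').
3 groups means each result is a tuple of 3 captured strings — 2 here.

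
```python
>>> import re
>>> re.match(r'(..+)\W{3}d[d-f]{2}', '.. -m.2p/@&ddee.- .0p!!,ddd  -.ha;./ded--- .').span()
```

(0, 39)

`re.match` won't scan ahead — the pattern has to work from the very first character.
The match spans [0:39] → '.. -m.2p/@&ddee.- .0p!!,ddd  -.ha;./ded'.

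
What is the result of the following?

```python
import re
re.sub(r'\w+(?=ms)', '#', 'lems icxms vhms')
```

'#ms #ms #ms'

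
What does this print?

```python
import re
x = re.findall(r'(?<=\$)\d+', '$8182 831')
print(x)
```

['8182']

Lookahead/lookbehind check context without consuming it, so the matched span excludes the asserted characters.
No capturing groups, so `findall` returns the 1 full match string.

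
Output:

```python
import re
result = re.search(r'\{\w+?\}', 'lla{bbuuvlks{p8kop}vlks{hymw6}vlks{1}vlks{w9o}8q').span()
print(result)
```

`re.search` scans for the first position where the pattern succeeds.
The match spans [12:19] → '{p8kop}'.

(12, 19)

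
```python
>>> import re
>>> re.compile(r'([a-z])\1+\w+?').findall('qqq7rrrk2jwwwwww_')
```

['q', 'r', 'w']

After group 1 captures some text, `\1` only succeeds where that same text appears again.
Matches: at [0:4] match 'qqq7', group 1 = 'q'; at [4:8] match 'rrrk', group 1 = 'r'; at [10:17] match 'wwwwww_', group 1 = 'w'.
`findall` collects group 1 from each match (3 total).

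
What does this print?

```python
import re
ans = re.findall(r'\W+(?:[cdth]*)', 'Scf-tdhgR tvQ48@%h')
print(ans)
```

The pattern matches one or more of a non-word character; then zero or more of one of [cdth] (non-capturing group).
Walking the string: at [3:7] → '-tdh'; at [9:11] → ' t'; at [15:18] → '@%h'.
With no groups in the pattern, `findall` gives back each whole match — 3 here.

['-tdh', ' t', '@%h']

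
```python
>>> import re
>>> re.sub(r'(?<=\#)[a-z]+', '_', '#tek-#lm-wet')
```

'#_-#_-wet'

Because the assertion is zero-width, the text it checks is not consumed and won't appear in the result.
Each match is replaced by '_'.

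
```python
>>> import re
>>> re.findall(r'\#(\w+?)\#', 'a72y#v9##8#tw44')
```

With a single group, `findall` returns only what that group captured — 2 items.

['v9', '8']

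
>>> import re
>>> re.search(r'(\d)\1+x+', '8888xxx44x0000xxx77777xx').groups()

('8',)

A backreference is literal: `\1` must see the identical characters the first group matched.
`re.search` scans for the first position where the pattern succeeds.
The match spans [0:7] → '8888xxx'.
Captured: group 1 = '8'.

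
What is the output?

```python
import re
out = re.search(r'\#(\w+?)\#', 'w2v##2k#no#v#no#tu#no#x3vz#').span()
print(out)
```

The match spans [4:8] → '#2k#'.

(4, 8)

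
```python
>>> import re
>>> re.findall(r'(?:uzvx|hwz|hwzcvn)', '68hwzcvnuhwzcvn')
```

['hwz', 'hwz']

`|` is ordered: at each position the engine commits to the first alternative that works.
Since nothing is captured, `findall` lists the 2 matched substrings directly.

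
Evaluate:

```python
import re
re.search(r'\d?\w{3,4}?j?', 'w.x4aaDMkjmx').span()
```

The pattern matches optionally a digit; then 3 to 4 of a word character (lazy), then optionally the literal 'j'.
Lazy quantifiers expand one character at a time until the remainder of the pattern can match.
`re.search` tries every starting position until one works.
The match spans [2:5] → 'x4a'.

(2, 5)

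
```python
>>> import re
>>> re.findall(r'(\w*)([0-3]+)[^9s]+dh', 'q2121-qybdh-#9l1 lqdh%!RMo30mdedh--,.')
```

[('q212', '1'), ('9l', '1')]

Pattern: zero or more of a word character (captured); then one or more of a character in [0-3] (captured); then one or more of any character except [9s], then the literal 'dh'.
Scanning left to right: at [0:11] match 'q2121-qybdh', groups = ('q212', '1'); at [13:33] match '9l1 lqdh%!RMo30mdedh', groups = ('9l', '1').
`findall` packs the 2 group values into a tuple for every match.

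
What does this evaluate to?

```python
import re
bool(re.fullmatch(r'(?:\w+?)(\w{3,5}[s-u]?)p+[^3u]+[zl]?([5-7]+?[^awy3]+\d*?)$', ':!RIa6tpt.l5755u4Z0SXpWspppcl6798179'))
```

False

This matches one or more of a word character (lazy) (non-capturing group); then 3 to 5 of a word character, then optionally a character in [s-u] (captured); then one or more of the literal 'p', then one or more of any character except [3u], then optionally one of [zl]; then one or more of a character in [5-7] (lazy), then one or more of any character except [awy3], then zero or more of a digit (lazy) (captured); then anchored at the end.
`fullmatch` succeeds only if the pattern covers the string from start to end.
Here the pattern can't cover the whole string, so the call returns None, and `bool(None)` is False.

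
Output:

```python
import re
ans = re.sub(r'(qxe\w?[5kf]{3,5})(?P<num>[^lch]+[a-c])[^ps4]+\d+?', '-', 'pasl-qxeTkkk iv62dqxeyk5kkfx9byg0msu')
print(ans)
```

This matches the literal 'qxe', then optionally a word character, then 3 to 5 of one of [5kf] (captured); then one or more of any character except [lch], then a character in [a-c] (captured as 'num'); then one or more of any character except [ps4], then one or more of a digit (lazy).
Matches: at [5:33] → 'qxeTkkk iv62dqxeyk5kkfx9byg0'.
Every occurrence is swapped for '-'.

pasl--msu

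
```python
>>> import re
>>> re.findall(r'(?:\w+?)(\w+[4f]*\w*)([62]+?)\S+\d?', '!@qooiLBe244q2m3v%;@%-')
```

The pattern matches one or more of a word character (lazy) (non-capturing group); then one or more of a word character, then zero or more of one of [4f], then zero or more of a word character (captured); then one or more of one of [62] (lazy) (captured); then one or more of a non-whitespace character, then optionally a digit.
Matches: at [2:22] match 'qooiLBe244q2m3v%;@%-', groups = ('ooiLBe244q', '2').
Multiple groups make `findall` return tuples — one 2-tuple for the one match.

[('ooiLBe244q', '2')]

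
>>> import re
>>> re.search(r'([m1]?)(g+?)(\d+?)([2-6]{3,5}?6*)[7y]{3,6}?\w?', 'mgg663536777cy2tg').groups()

This matches optionally one of [m1] (captured); then one or more of a literal 'g' (lazy) (captured); then one or more of a digit (lazy) (captured); then 3 to 5 of a character in [2-6] (lazy), then zero or more of the literal '6' (captured); then 3 to 6 of one of [7y] (lazy), then optionally a word character.
Unlike `match`, `search` isn't anchored — it looks for the pattern anywhere in the string.
The match spans [0:13] → 'mgg663536777c'.
Captured: group 1 = 'm', group 2 = 'gg', group 3 = '6', group 4 = '63536'.

('m', 'gg', '6', '63536')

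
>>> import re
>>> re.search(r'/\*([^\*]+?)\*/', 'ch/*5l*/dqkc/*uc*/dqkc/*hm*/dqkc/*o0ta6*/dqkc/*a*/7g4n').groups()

('5l',)

`re.search` tries every starting position until one works.
The match spans [2:8] → '/*5l*/'.
Captured: group 1 = '5l'.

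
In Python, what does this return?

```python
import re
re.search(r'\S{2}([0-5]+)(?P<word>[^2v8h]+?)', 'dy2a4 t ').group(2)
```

'a'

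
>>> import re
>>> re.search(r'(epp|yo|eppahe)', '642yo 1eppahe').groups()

('yo',)

The match spans [3:5] → 'yo'.
Captured: group 1 = 'yo'.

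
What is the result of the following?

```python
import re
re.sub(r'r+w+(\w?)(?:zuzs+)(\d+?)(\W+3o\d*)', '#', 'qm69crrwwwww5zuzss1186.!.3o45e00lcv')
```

Pattern: one or more of the literal 'r', then one or more of a literal 'w'; then optionally a word character (captured); then the literal 'zuz', then one or more of a literal 's' (non-capturing group); then one or more of a digit (lazy) (captured); then one or more of a non-word character, then the literal '3o', then zero or more of a digit (captured).
Every occurrence is swapped for '#'.

'qm69c#e00lcv'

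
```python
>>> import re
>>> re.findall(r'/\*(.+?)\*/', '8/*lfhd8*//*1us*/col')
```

['lfhd8', '1us']

With the lazy modifier that quantifier settles for the fewest repetitions that let the rest of the pattern succeed (the atoms after it are unaffected and can still be greedy).
Matches: at [1:10] match '/*lfhd8*/', group 1 = 'lfhd8'; at [10:17] match '/*1us*/', group 1 = '1us'.
One capturing group, so `findall` returns just the captured substring from each match — 2 in all.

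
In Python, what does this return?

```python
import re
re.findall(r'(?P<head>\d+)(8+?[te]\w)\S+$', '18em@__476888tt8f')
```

[('1', '8em')]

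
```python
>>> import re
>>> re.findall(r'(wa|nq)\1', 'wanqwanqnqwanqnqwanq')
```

['nq', 'nq']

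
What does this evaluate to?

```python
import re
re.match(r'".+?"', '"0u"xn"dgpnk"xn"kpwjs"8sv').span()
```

`re.match` only tries the pattern at the start of the string.
The match spans [0:4] → '"0u"'.

(0, 4)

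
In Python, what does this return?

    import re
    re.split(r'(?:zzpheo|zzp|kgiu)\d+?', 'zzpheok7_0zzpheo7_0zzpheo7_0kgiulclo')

Matches to split on: at [10:17] → 'zzpheo7'; at [19:26] → 'zzpheo7'.
Splitting on the pattern gives 3 pieces.

['zzpheok7_0', '_0', '_0kgiulclo']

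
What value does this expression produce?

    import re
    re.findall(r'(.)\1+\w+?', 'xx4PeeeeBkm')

A backreference is literal: `\1` must see the identical characters the first group matched.
With a single group, `findall` returns only what that group captured — 2 items.

['x', 'e']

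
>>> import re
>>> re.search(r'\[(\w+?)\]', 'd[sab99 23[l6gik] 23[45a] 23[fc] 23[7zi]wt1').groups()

('l6gik',)

`search` walks the string left to right and returns the first match it finds.
The match spans [10:17] → '[l6gik]'.
Captured: group 1 = 'l6gik'.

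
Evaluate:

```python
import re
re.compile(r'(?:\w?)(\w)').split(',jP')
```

This matches optionally a word character (non-capturing group); then a word character (captured).
Matches to split on: at [1:3] → 'jP'.
Because the pattern has a capturing group, `split` also inserts each captured text between the pieces.

[',', 'P', '']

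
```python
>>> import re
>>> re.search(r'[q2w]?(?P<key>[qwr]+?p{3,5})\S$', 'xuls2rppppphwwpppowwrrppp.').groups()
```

Pattern: optionally one of [q2w]; then one or more of one of [qwr] (lazy), then 3 to 5 of a literal 'p' (captured as 'key'); then a non-whitespace character; then anchored at the end.
Unlike `match`, `search` isn't anchored — it looks for the pattern anywhere in the string.
The match spans [18:26] → 'wwrrppp.'.
Captured: group 1 = 'wrrppp'.

('wrrppp',)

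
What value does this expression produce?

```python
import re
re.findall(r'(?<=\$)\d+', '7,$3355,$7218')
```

['3355', '7218']

The positive lookaround only admits positions where the adjacent text matches; those characters stay outside the span.
With no groups in the pattern, `findall` gives back each whole match — 2 here.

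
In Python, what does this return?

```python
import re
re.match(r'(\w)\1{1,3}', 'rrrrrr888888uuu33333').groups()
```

('r',)

A backreference is literal: `\1` must see the identical characters the first group matched.
`re.match` won't scan ahead — the pattern has to work from the very first character.
The match spans [0:4] → 'rrrr'.
Captured: group 1 = 'r'.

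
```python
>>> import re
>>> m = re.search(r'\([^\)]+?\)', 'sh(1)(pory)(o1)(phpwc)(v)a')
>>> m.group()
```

`re.search` tries every starting position until one works.
The match spans [2:5] → '(1)'.

'(1)'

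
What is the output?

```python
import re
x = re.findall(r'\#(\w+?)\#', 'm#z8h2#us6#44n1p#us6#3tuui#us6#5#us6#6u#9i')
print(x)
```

['z8h2', '44n1p', '3tuui', '5', '6u']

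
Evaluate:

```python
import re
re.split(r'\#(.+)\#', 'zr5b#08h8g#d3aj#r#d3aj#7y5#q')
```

Matches to split on: at [4:27] → '#08h8g#d3aj#r#d3aj#7y5#'.
The group in the pattern means `split` returns the separators' captures alongside the pieces.

['zr5b', '08h8g#d3aj#r#d3aj#7y5', 'q']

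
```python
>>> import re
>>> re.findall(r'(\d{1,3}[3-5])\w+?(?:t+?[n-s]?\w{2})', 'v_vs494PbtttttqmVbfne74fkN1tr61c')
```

The pattern matches 1 to 3 of a digit, then a character in [3-5] (captured); then one or more of a word character (lazy); then one or more of a literal 't' (lazy), then optionally a character in [n-s], then exactly 2 of a word character (non-capturing group).
With a single group, `findall` returns only what that group captured — 2 items.

['494', '74']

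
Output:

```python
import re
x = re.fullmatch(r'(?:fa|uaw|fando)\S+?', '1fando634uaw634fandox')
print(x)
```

None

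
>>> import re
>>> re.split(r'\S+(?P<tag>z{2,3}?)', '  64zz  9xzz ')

['  ', 'zz', '  ', 'zz', ' ']

`re.split` interleaves the captured-group text with the surrounding fragments.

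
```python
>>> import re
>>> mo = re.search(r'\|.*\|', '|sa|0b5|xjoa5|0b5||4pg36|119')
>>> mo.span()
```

(0, 25)

`re.search` scans for the first position where the pattern succeeds.
The match spans [0:25] → '|sa|0b5|xjoa5|0b5||4pg36|'.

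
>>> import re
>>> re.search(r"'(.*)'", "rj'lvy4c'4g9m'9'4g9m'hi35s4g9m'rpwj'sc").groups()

("lvy4c'4g9m'9'4g9m'hi35s4g9m'rpwj",)

`re.search` scans for the first position where the pattern succeeds.
The match spans [2:36] → "'lvy4c'4g9m'9'4g9m'hi35s4g9m'rpwj'".
Captured: group 1 = "lvy4c'4g9m'9'4g9m'hi35s4g9m'rpwj".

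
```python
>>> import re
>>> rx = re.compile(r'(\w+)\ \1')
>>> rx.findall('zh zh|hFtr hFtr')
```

['zh', 'hFtr']

A backreference is literal: `\1` must see the identical characters the first group matched.
Matches: at [0:5] match 'zh zh', group 1 = 'zh'; at [6:15] match 'hFtr hFtr', group 1 = 'hFtr'.
Because there's exactly one group, `findall` drops the full match and keeps group 1 from each hit.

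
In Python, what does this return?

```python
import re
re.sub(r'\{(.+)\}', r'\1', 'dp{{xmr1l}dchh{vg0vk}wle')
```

'dp{xmr1l}dchh{vg0vkwle'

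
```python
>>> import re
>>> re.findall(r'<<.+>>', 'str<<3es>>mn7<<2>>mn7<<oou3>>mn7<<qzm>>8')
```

['<<3es>>mn7<<2>>mn7<<oou3>>mn7<<qzm>>']

Walking the string: at [3:39] → '<<3es>>mn7<<2>>mn7<<oou3>>mn7<<qzm>>'.
No capturing groups, so `findall` returns the 1 full match string.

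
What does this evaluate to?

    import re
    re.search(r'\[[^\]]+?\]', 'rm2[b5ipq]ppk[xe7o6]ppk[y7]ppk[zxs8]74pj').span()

(3, 10)

The match spans [3:10] → '[b5ipq]'.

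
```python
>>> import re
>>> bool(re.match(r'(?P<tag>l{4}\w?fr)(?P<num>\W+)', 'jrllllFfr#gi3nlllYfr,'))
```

`re.match` won't scan ahead — the pattern has to work from the very first character.
Here the pattern fails at index 0, so the call returns None, and `bool(None)` is False.

False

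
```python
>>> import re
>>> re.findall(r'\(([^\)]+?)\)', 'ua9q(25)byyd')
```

['25']

Matches: at [4:8] match '(25)', group 1 = '25'.
`findall` collects group 1 from the one match (1 total).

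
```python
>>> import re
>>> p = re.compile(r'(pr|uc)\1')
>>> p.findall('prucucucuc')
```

`\1` is not a pattern — it's the concrete string captured by group 1, re-applied verbatim.
Scanning left to right: at [2:6] match 'ucuc', group 1 = 'uc'; at [6:10] match 'ucuc', group 1 = 'uc'.
`findall` collects group 1 from each match (2 total).

['uc', 'uc']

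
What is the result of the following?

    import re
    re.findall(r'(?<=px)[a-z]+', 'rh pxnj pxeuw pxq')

['nj', 'euw', 'q']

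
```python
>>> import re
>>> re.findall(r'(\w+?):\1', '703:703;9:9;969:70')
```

['703', '9']

The backreference `\1` re-matches whatever the first group consumed, character for character.
Scanning left to right: at [0:7] match '703:703', group 1 = '703'; at [8:11] match '9:9', group 1 = '9'.
One capturing group, so `findall` returns just the captured substring from each match — 2 in all.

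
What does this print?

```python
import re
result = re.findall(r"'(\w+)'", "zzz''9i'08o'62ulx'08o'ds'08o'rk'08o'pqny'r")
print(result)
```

['9i', '62ulx', 'ds', 'rk', 'pqny']

Matches: at [4:8] match "'9i'", group 1 = '9i'; at [11:18] match "'62ulx'", group 1 = '62ulx'; at [21:25] match "'ds'", group 1 = 'ds'; at [28:32] match "'rk'", group 1 = 'rk'; at [35:41] match "'pqny'", group 1 = 'pqny'.
Because there's exactly one group, `findall` drops the full match and keeps group 1 from each hit.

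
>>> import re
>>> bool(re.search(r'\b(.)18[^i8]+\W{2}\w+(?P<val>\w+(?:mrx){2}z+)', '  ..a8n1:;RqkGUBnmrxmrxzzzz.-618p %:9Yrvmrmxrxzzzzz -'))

Pattern: a word boundary (`\b`, zero-width); then any character (captured); then the literal '18', then one or more of any character except [i8]; then exactly 2 of a non-word character, then one or more of a word character; then one or more of a word character, then the literal 'mrx' repeated 2 times, then one or more of the literal 'z' (captured as 'val').
Here nothing in the string fits, so the call returns None, and `bool(None)` is False.

False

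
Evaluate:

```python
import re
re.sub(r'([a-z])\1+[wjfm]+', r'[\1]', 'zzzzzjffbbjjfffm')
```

'[z][b]'

A backreference is literal: `\1` must see the identical characters the first group matched.
The replacement refers to a captured group, so each match is rewritten using its own captured text.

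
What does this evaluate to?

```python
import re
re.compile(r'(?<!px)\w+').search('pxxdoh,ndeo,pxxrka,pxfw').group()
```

The negative lookaround is zero-width — it rules out positions where the adjacent text would match, without consuming anything.
The match spans [0:6] → 'pxxdoh'.

'pxxdoh'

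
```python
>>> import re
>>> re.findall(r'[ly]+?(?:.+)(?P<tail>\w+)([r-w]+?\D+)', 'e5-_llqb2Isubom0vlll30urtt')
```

This matches one or more of one of [ly] (lazy); then one or more of any character (non-capturing group); then one or more of a word character (captured as 'tail'); then one or more of a character in [r-w] (lazy), then one or more of a non-digit (captured).
Walking the string: at [4:26] match 'llqb2Isubom0vlll30urtt', groups = ('r', 'tt').
Multiple groups make `findall` return tuples — one 2-tuple for the one match.

[('r', 'tt')]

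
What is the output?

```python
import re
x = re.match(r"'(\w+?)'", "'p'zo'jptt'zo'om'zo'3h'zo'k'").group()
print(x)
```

'p'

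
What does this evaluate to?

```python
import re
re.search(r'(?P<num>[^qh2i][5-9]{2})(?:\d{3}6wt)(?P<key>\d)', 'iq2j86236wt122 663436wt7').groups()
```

The match spans [14:24] → ' 663436wt7'.
Captured: group 1 = ' 66', group 2 = '7'.

(' 66', '7')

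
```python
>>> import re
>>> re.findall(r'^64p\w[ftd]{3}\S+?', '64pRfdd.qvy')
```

With the lazy modifier that quantifier settles for the fewest repetitions that let the rest of the pattern succeed (the atoms after it are unaffected and can still be greedy).
No capturing groups, so `findall` returns the 1 full match string.

['64pRfdd.']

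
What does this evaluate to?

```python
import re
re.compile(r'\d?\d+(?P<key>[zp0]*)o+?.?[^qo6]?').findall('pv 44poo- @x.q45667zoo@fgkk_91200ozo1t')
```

['p', 'z', '']

This matches optionally a digit, then one or more of a digit; then zero or more of one of [zp0] (captured as 'key'); then one or more of the literal 'o' (lazy), then optionally any character, then optionally any character except [qo6].
Walking the string: at [3:9] match '44poo-', group 1 = 'p'; at [14:23] match '45667zoo@', group 1 = 'z'; at [28:35] match '91200oz', group 1 = ''.
`findall` collects group 1 from each match (3 total).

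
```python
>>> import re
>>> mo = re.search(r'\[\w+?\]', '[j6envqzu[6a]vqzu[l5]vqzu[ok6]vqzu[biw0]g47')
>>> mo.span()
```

(9, 13)

The match spans [9:13] → '[6a]'.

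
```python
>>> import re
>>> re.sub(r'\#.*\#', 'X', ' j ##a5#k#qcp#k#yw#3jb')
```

' j X3jb'

`sub` substitutes 'X' at each match site.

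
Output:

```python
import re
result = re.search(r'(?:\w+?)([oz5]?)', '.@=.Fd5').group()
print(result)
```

Pattern: one or more of a word character (lazy) (non-capturing group); then optionally one of [oz5] (captured).
A `+?`/`*?`/`{m,n}?` starts at its minimum and grows only as far as needed for what follows to match.
`re.search` tries every starting position until one works.
The match spans [4:5] → 'F'.
Captured: group 1 = ''.

F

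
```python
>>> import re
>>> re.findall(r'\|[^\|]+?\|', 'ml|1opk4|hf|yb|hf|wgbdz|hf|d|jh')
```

No capturing groups, so `findall` returns the 4 full match strings.

['|1opk4|', '|yb|', '|wgbdz|', '|d|']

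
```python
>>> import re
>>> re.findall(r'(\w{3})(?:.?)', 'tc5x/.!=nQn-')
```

['tc5', 'nQn']

The pattern matches exactly 3 of a word character (captured); then optionally any character (non-capturing group).
Walking the string: at [0:4] match 'tc5x', group 1 = 'tc5'; at [8:12] match 'nQn-', group 1 = 'nQn'.
`findall` collects group 1 from each match (2 total).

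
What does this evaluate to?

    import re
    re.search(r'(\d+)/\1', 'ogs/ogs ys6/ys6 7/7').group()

'7/7'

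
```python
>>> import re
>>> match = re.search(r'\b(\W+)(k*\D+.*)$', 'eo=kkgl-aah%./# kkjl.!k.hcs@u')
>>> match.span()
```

Pattern: a word boundary (`\b`, zero-width); then one or more of a non-word character (captured); then zero or more of the literal 'k', then one or more of a non-digit, then zero or more of any character (captured); then anchored at the end.
`search` walks the string left to right and returns the first match it finds.
The match spans [2:29] → '=kkgl-aah%./# kkjl.!k.hcs@u'.
Captured: group 1 = '=', group 2 = 'kkgl-aah%./# kkjl.!k.hcs@u'.

(2, 29)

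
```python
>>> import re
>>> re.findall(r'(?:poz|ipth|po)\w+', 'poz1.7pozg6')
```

['poz1', 'pozg6']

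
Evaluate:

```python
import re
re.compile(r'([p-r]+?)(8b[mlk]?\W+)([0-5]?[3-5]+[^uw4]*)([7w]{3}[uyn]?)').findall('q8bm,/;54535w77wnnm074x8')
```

The pattern matches one or more of a character in [p-r] (lazy) (captured); then the literal '8b', then optionally one of [mlk], then one or more of a non-word character (captured); then optionally a character in [0-5], then one or more of a character in [3-5], then zero or more of any character except [uw4] (captured); then exactly 3 of one of [7w], then optionally one of [uyn] (captured).
Walking the string: at [0:15] match 'q8bm,/;54535w77', groups = ('q', '8bm,/;', '54535', 'w77').
4 groups means the one result is a tuple of 4 captured strings — 1 here.

[('q', '8bm,/;', '54535', 'w77')]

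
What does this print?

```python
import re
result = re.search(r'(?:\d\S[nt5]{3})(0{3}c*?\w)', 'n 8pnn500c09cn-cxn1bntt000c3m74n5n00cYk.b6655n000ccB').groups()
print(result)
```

('000c',)

This matches a digit, then a non-whitespace character, then exactly 3 of one of [nt5] (non-capturing group); then exactly 3 of a literal '0', then zero or more of a literal 'c' (lazy), then a word character (captured).
Because the quantifier is non-greedy, it stops expanding at the earliest point where the rest of the pattern can succeed.
Unlike `match`, `search` isn't anchored — it looks for the pattern anywhere in the string.
The match spans [18:27] → '1bntt000c'.
Captured: group 1 = '000c'.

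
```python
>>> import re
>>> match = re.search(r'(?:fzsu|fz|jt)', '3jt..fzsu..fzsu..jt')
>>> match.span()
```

(1, 3)

`re.search` scans for the first position where the pattern succeeds.
The match spans [1:3] → 'jt'.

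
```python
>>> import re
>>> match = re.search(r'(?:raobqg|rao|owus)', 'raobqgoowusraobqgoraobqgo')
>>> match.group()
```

'raobqg'

The regex engine tests alternatives in the order written; an earlier branch that matches wins even if a later one would match more.
Unlike `match`, `search` isn't anchored — it looks for the pattern anywhere in the string.
The match spans [0:6] → 'raobqg'.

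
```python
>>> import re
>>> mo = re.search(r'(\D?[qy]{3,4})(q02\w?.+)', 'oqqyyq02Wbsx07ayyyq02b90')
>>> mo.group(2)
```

'q02Wbsx07ayyyq02b90'

This matches optionally a non-digit, then 3 to 4 of one of [qy] (captured); then the literal 'q02', then optionally a word character, then one or more of any character (captured).
`re.search` scans for the first position where the pattern succeeds.
The match spans [0:24] → 'oqqyyq02Wbsx07ayyyq02b90'.
Captured: group 1 = 'oqqyy', group 2 = 'q02Wbsx07ayyyq02b90'.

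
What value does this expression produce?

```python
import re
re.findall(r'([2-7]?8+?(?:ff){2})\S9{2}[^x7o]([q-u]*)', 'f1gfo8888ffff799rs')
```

Pattern: optionally a character in [2-7], then one or more of the literal '8' (lazy), then the literal 'ff' repeated 2 times (captured); then a non-whitespace character, then exactly 2 of a literal '9', then any character except [x7o]; then zero or more of a character in [q-u] (captured).
2 groups means the one result is a tuple of 2 captured strings — 1 here.

[('8888ffff', 's')]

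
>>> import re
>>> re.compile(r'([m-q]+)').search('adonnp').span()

(2, 6)

Pattern: one or more of a character in [m-q] (captured).
`re.search` scans for the first position where the pattern succeeds.
The match spans [2:6] → 'onnp'.
Captured: group 1 = 'onnp'.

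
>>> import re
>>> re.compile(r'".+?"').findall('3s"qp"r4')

['"qp"']

Walking the string: at [2:6] → '"qp"'.
Since nothing is captured, `findall` lists the 1 matched substring directly.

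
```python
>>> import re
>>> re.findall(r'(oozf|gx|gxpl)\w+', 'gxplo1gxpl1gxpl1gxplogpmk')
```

Alternation isn't longest-match — the leftmost alternative that fits at this position is chosen.
Matches: at [0:25] match 'gxplo1gxpl1gxpl1gxplogpmk', group 1 = 'gx'.
Because there's exactly one group, `findall` drops the full match and keeps group 1 from the one hit.

['gx']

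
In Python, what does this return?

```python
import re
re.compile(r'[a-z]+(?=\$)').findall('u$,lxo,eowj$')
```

Lookahead/lookbehind check context without consuming it, so the matched span excludes the asserted characters.
Walking the string: at [0:1] → 'u'; at [7:11] → 'eowj'.
`findall` yields the raw match text (2 of them) because the pattern has no groups.

['u', 'eowj']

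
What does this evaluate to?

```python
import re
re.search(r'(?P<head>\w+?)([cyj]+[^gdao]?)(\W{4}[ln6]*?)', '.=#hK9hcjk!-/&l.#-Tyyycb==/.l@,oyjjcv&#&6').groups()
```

('hK9h', 'cjk', '!-/&')

This matches one or more of a word character (lazy) (captured as 'head'); then one or more of one of [cyj], then optionally any character except [gdao] (captured); then exactly 4 of a non-word character, then zero or more of one of [ln6] (lazy) (captured).
Because the quantifier is non-greedy, it stops expanding at the earliest point where the rest of the pattern can succeed.
`re.search` tries every starting position until one works.
The match spans [3:14] → 'hK9hcjk!-/&'.
Captured: group 1 = 'hK9h', group 2 = 'cjk', group 3 = '!-/&'.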